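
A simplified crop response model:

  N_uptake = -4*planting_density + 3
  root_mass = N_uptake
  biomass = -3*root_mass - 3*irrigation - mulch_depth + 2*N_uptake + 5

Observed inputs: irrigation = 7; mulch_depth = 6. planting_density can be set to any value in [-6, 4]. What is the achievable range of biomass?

Substituting into the root_mass equation gives root_mass = -4*planting_density + 3.
Substituting into the biomass equation gives biomass = 4*planting_density - 25.
Linear in planting_density, so extremes are at the endpoints: planting_density = -6 gives biomass = -49; planting_density = 4 gives biomass = -9.

-49 to -9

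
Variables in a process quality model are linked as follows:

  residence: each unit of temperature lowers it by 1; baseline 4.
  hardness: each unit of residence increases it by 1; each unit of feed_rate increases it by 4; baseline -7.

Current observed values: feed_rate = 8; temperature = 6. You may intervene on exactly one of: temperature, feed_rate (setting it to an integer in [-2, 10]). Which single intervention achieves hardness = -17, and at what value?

Intervening on temperature: hardness = -temperature + 29. Reaching -17 requires temperature = 46, outside [-2, 10].
Intervening on feed_rate: with other inputs at their observed values, hardness = 4*feed_rate - 9. Solving for -17 gives feed_rate = -2, within [-2, 10].

set feed_rate = -2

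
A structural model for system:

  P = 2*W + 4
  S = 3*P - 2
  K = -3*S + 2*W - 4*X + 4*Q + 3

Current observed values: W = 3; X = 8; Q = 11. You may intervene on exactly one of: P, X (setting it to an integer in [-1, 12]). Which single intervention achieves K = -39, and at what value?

Intervening on P: K = -9*P + 27. Reaching -39 requires P = 22/3, not an integer.
Intervening on X: with other inputs at their observed values, K = -4*X - 31. Solving for -39 gives X = 2, within [-1, 12].

set X = 2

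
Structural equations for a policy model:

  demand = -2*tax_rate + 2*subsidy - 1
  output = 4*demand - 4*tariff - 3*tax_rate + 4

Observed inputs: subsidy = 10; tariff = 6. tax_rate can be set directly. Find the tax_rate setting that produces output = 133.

Substituting into the demand equation gives demand = -2*tax_rate + 19.
So output = -11*tax_rate + 56.
Solve -11*tax_rate + 56 = 133: tax_rate = (133 - 56) / -11 = -7.

tax_rate = -7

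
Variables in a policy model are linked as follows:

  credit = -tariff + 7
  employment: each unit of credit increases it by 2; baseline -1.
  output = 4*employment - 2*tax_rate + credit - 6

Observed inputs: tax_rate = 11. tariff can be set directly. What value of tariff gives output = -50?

Substituting into the employment equation gives employment = -2*tariff + 13.
Substituting into the output equation gives output = -9*tariff + 31.
Solve -9*tariff + 31 = -50: tariff = (-50 - 31) / -9 = 9.

tariff = 9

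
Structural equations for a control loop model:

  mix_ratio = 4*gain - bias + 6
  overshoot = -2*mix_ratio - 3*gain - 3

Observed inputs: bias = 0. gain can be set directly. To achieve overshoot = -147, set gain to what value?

gain = 12

Substituting into the mix_ratio equation gives mix_ratio = 4*gain + 6.
This gives overshoot = -11*gain - 15.
Solve -11*gain - 15 = -147: gain = (-147 + 15) / -11 = 12.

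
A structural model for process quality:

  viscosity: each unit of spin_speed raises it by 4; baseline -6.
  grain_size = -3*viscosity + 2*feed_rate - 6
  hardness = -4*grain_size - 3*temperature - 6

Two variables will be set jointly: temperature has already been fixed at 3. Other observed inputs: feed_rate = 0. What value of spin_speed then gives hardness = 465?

spin_speed = 11

With temperature held at 3:
Substituting into the grain_size equation gives grain_size = -12*spin_speed + 12.
hardness becomes 48*spin_speed - 63.
Solve 48*spin_speed - 63 = 465: spin_speed = (465 + 63) / 48 = 11.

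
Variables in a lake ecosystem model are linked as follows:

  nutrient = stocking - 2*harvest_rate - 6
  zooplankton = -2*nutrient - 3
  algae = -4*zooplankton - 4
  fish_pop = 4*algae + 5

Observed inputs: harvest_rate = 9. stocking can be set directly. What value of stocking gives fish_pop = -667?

Substituting into the nutrient equation gives nutrient = stocking - 24.
Substituting into the zooplankton equation gives zooplankton = -2*stocking + 45.
So algae = 8*stocking - 184.
Substituting into the fish_pop equation gives fish_pop = 32*stocking - 731.
Solve 32*stocking - 731 = -667: stocking = (-667 + 731) / 32 = 2.

stocking = 2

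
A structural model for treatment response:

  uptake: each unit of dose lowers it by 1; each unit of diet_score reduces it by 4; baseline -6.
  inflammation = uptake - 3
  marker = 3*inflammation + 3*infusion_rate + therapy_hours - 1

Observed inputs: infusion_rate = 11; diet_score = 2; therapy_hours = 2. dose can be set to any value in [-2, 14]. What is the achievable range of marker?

Substituting into the uptake equation gives uptake = -dose - 14.
Substituting into the inflammation equation gives inflammation = -dose - 17.
So marker = -3*dose - 17.
Linear in dose, so extremes are at the endpoints: dose = -2 gives marker = -11; dose = 14 gives marker = -59.

-59 to -11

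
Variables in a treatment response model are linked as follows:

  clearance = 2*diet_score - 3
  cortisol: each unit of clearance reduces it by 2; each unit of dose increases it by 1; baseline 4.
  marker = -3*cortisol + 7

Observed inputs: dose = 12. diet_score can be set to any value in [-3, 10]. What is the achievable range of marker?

Substituting into the cortisol equation gives cortisol = -4*diet_score + 22.
Substituting into the marker equation gives marker = 12*diet_score - 59.
Linear in diet_score, so extremes are at the endpoints: diet_score = -3 gives marker = -95; diet_score = 10 gives marker = 61.

-95 to 61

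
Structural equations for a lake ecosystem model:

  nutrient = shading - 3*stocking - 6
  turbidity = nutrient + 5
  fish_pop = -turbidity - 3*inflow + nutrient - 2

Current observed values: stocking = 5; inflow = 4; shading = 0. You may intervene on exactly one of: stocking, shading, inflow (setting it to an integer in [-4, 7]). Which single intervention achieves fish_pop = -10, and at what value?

set inflow = 1

Intervening on stocking: the paths from stocking to fish_pop cancel (net effect zero), leaving fish_pop = -19; -10 is unreachable this way.
Intervening on shading: the paths from shading to fish_pop cancel (net effect zero), leaving fish_pop = -19; -10 is unreachable this way.
Intervening on inflow: with other inputs at their observed values, fish_pop = -3*inflow - 7. Solving for -10 gives inflow = 1, within [-4, 7].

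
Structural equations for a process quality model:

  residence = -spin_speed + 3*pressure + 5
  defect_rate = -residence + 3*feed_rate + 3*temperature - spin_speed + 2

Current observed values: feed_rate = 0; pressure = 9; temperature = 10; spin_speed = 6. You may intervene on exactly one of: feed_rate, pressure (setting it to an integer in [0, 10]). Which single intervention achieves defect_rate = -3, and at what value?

set pressure = 10

Intervening on feed_rate: defect_rate = 3*feed_rate. Reaching -3 requires feed_rate = -1, outside [0, 10].
Intervening on pressure: with other inputs at their observed values, defect_rate = -3*pressure + 27. Solving for -3 gives pressure = 10, within [0, 10].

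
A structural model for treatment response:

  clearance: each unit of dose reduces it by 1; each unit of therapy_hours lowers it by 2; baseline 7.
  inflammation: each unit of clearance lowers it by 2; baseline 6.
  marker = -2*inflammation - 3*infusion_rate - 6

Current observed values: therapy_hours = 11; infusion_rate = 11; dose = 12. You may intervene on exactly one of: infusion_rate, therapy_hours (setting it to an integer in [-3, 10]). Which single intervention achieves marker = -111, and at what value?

Intervening on infusion_rate: marker = -3*infusion_rate - 126. Reaching -111 requires infusion_rate = -5, outside [-3, 10].
Intervening on therapy_hours: with other inputs at their observed values, marker = -8*therapy_hours - 71. Solving for -111 gives therapy_hours = 5, within [-3, 10].

set therapy_hours = 5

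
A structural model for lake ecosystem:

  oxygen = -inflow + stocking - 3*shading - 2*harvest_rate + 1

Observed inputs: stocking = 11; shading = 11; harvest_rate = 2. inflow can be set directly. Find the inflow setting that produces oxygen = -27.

Substituting into the oxygen equation gives oxygen = -inflow - 25.
Solve -inflow - 25 = -27: inflow = (-27 + 25) / -1 = 2.

inflow = 2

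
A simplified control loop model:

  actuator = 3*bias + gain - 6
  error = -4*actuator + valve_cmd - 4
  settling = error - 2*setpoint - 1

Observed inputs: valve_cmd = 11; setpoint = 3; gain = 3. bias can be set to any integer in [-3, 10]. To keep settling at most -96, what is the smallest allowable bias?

bias = 9

Substituting into the actuator equation gives actuator = 3*bias - 3.
Substituting into the error equation gives error = -12*bias + 19.
Substituting into the settling equation gives settling = -12*bias + 12.
Require -12*bias + 12 ≤ -96, so bias ≥ 9.
The smallest integer in [-3, 10] satisfying this is 9.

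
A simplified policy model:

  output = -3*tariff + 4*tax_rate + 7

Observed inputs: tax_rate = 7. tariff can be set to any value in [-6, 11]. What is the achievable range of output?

Substituting into the output equation gives output = -3*tariff + 35.
Linear in tariff, so extremes are at the endpoints: tariff = -6 gives output = 53; tariff = 11 gives output = 2.

2 to 53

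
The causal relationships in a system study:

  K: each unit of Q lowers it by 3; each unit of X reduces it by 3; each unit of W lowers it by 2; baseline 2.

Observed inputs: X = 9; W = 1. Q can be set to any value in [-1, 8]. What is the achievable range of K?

-51 to -24

Substituting into the K equation gives K = -3*Q - 27.
Linear in Q, so extremes are at the endpoints: Q = -1 gives K = -24; Q = 8 gives K = -51.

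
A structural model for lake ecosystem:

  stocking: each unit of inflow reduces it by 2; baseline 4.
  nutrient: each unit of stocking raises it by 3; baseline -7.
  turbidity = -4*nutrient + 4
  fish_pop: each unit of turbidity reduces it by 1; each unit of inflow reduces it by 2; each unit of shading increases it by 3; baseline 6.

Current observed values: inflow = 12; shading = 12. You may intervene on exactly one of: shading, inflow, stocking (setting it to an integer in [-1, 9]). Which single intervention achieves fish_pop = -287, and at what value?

Intervening on shading: with other inputs at their observed values, fish_pop = 3*shading - 290. Solving for -287 gives shading = 1, within [-1, 9].
Intervening on inflow: fish_pop = -26*inflow + 58. Reaching -287 requires inflow = 345/26, not an integer.
Intervening on stocking: fish_pop = 12*stocking - 14. Reaching -287 requires stocking = -91/4, not an integer.

set shading = 1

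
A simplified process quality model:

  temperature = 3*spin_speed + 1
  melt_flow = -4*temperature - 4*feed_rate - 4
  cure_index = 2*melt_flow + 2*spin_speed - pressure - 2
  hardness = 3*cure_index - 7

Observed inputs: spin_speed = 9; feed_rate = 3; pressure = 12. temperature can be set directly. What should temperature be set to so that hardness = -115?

Intervening on temperature fixes its value directly, overriding its dependence on spin_speed.
Substituting into the melt_flow equation gives melt_flow = -4*temperature - 16.
This gives cure_index = -8*temperature - 28.
Substituting into the hardness equation gives hardness = -24*temperature - 91.
Solve -24*temperature - 91 = -115: temperature = (-115 + 91) / -24 = 1.

temperature = 1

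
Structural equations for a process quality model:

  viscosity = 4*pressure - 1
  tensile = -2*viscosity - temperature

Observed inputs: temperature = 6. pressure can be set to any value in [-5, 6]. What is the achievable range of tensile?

-52 to 36

Substituting into the tensile equation gives tensile = -8*pressure - 4.
Linear in pressure, so extremes are at the endpoints: pressure = -5 gives tensile = 36; pressure = 6 gives tensile = -52.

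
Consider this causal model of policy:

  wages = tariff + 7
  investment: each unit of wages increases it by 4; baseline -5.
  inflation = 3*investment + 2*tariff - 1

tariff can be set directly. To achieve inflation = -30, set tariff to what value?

tariff = -7

Substituting into the investment equation gives investment = 4*tariff + 23.
Substituting into the inflation equation gives inflation = 14*tariff + 68.
Solve 14*tariff + 68 = -30: tariff = (-30 - 68) / 14 = -7.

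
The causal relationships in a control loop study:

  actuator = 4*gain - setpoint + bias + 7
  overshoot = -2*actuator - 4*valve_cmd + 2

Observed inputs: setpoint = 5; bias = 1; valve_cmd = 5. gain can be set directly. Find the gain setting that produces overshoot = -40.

gain = 2

Substituting into the actuator equation gives actuator = 4*gain + 3.
Substituting into the overshoot equation gives overshoot = -8*gain - 24.
Solve -8*gain - 24 = -40: gain = (-40 + 24) / -8 = 2.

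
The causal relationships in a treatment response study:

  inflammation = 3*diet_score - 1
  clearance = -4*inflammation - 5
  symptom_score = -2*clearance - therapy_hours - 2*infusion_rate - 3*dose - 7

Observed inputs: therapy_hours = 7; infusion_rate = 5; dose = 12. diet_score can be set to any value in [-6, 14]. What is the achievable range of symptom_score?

-202 to 278

Substituting into the clearance equation gives clearance = -12*diet_score - 1.
This gives symptom_score = 24*diet_score - 58.
Linear in diet_score, so extremes are at the endpoints: diet_score = -6 gives symptom_score = -202; diet_score = 14 gives symptom_score = 278.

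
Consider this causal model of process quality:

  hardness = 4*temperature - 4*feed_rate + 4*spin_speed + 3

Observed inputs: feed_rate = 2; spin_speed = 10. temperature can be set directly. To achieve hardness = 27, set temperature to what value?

temperature = -2

Substituting into the hardness equation gives hardness = 4*temperature + 35.
Solve 4*temperature + 35 = 27: temperature = (27 - 35) / 4 = -2.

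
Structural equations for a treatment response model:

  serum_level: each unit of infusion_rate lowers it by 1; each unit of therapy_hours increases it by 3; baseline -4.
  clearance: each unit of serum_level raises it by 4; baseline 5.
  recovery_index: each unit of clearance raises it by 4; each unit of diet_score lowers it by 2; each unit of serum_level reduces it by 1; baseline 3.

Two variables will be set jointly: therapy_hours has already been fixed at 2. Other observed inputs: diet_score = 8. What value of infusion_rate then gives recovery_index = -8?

With therapy_hours held at 2:
Substituting into the serum_level equation gives serum_level = -infusion_rate + 2.
Substituting into the clearance equation gives clearance = -4*infusion_rate + 13.
recovery_index becomes -15*infusion_rate + 37.
Solve -15*infusion_rate + 37 = -8: infusion_rate = (-8 - 37) / -15 = 3.

infusion_rate = 3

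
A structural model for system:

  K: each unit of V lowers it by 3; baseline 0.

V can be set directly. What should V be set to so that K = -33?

Solve -3*V = -33: V = -33 / -3 = 11.

V = 11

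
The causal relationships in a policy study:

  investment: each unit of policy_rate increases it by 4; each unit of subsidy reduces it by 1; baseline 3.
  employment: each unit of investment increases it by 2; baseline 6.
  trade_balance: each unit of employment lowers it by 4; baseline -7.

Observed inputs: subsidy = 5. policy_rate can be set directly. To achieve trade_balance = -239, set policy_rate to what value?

Substituting into the investment equation gives investment = 4*policy_rate - 2.
This gives employment = 8*policy_rate + 2.
So trade_balance = -32*policy_rate - 15.
Solve -32*policy_rate - 15 = -239: policy_rate = (-239 + 15) / -32 = 7.

policy_rate = 7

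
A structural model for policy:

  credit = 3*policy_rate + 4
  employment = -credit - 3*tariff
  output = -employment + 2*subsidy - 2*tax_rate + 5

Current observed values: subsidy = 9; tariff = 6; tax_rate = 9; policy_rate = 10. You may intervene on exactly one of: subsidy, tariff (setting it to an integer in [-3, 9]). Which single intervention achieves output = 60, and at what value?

Intervening on subsidy: output = 2*subsidy + 39. Reaching 60 requires subsidy = 21/2, not an integer.
Intervening on tariff: with other inputs at their observed values, output = 3*tariff + 39. Solving for 60 gives tariff = 7, within [-3, 9].

set tariff = 7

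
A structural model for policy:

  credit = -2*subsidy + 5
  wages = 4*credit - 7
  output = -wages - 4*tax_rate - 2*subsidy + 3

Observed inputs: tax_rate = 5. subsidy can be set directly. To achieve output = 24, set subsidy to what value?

Substituting into the wages equation gives wages = -8*subsidy + 13.
Substituting into the output equation gives output = 6*subsidy - 30.
Solve 6*subsidy - 30 = 24: subsidy = (24 + 30) / 6 = 9.

subsidy = 9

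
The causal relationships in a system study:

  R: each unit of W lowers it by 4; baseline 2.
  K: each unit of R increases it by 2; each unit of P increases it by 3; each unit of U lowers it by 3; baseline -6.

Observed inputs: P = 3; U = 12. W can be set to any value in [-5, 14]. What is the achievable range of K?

-141 to 11

Substituting into the K equation gives K = -8*W - 29.
Linear in W, so extremes are at the endpoints: W = -5 gives K = 11; W = 14 gives K = -141.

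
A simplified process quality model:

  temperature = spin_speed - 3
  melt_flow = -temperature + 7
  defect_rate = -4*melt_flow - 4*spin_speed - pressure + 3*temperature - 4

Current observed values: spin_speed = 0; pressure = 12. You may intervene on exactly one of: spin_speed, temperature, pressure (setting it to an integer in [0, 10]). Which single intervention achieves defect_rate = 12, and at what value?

set temperature = 8

Intervening on spin_speed: defect_rate = 3*spin_speed - 65. Reaching 12 requires spin_speed = 77/3, not an integer.
Intervening on temperature: with other inputs at their observed values, defect_rate = 7*temperature - 44. Solving for 12 gives temperature = 8, within [0, 10].
Intervening on pressure: defect_rate = -pressure - 53. Reaching 12 requires pressure = -65, outside [0, 10].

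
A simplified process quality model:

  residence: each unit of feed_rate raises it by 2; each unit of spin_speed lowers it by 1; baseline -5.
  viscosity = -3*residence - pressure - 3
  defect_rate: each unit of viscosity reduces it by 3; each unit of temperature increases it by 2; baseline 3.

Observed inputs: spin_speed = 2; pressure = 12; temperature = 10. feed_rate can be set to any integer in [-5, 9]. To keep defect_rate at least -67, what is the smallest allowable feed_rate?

Substituting into the residence equation gives residence = 2*feed_rate - 7.
So viscosity = -6*feed_rate + 6.
Substituting into the defect_rate equation gives defect_rate = 18*feed_rate + 5.
Require 18*feed_rate + 5 ≥ -67, so feed_rate ≥ -4.
The smallest integer in [-5, 9] satisfying this is -4.

feed_rate = -4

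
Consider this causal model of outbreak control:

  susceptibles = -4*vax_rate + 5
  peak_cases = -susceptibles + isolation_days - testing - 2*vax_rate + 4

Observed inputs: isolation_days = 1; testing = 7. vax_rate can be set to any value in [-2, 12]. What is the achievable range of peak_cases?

-11 to 17

Substituting into the peak_cases equation gives peak_cases = 2*vax_rate - 7.
Linear in vax_rate, so extremes are at the endpoints: vax_rate = -2 gives peak_cases = -11; vax_rate = 12 gives peak_cases = 17.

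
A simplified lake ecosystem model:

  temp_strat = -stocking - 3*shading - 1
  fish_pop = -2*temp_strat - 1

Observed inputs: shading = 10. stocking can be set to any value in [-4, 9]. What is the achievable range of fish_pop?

53 to 79

Substituting into the temp_strat equation gives temp_strat = -stocking - 31.
So fish_pop = 2*stocking + 61.
Linear in stocking, so extremes are at the endpoints: stocking = -4 gives fish_pop = 53; stocking = 9 gives fish_pop = 79.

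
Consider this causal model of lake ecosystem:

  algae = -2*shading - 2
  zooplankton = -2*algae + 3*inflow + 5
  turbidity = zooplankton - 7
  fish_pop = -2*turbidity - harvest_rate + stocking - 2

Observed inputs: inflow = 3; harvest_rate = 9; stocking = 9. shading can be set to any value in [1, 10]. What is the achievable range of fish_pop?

-104 to -32

Substituting into the zooplankton equation gives zooplankton = 4*shading + 18.
This gives turbidity = 4*shading + 11.
fish_pop becomes -8*shading - 24.
Linear in shading, so extremes are at the endpoints: shading = 1 gives fish_pop = -32; shading = 10 gives fish_pop = -104.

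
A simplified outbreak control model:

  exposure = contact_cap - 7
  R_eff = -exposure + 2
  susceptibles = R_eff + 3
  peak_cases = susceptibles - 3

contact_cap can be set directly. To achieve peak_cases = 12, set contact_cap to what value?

Substituting into the R_eff equation gives R_eff = -contact_cap + 9.
Substituting into the susceptibles equation gives susceptibles = -contact_cap + 12.
Substituting into the peak_cases equation gives peak_cases = -contact_cap + 9.
Solve -contact_cap + 9 = 12: contact_cap = (12 - 9) / -1 = -3.

contact_cap = -3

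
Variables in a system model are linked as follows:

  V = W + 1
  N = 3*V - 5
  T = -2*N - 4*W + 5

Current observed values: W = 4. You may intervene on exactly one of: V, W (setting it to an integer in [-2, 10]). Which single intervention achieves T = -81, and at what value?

set W = 9

Intervening on V: T = -6*V - 1. Reaching -81 requires V = 40/3, not an integer.
Intervening on W: with other inputs at their observed values, T = -10*W + 9. Solving for -81 gives W = 9, within [-2, 10].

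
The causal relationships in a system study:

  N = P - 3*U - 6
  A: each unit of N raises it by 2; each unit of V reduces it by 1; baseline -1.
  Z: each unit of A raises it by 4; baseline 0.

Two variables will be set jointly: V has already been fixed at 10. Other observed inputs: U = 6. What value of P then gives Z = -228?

P = 1

With V held at 10:
Substituting into the N equation gives N = P - 24.
A becomes 2*P - 59.
Substituting into the Z equation gives Z = 8*P - 236.
Solve 8*P - 236 = -228: P = (-228 + 236) / 8 = 1.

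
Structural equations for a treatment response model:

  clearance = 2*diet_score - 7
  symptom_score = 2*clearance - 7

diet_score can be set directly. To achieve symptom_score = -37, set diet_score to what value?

Substituting into the symptom_score equation gives symptom_score = 4*diet_score - 21.
Solve 4*diet_score - 21 = -37: diet_score = (-37 + 21) / 4 = -4.

diet_score = -4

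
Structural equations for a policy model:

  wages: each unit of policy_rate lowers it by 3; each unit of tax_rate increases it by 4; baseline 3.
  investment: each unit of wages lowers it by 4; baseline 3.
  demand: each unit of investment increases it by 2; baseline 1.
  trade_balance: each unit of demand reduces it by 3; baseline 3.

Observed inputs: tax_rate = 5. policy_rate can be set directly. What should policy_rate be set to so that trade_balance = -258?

Substituting into the wages equation gives wages = -3*policy_rate + 23.
Substituting into the investment equation gives investment = 12*policy_rate - 89.
This gives demand = 24*policy_rate - 177.
Substituting into the trade_balance equation gives trade_balance = -72*policy_rate + 534.
Solve -72*policy_rate + 534 = -258: policy_rate = (-258 - 534) / -72 = 11.

policy_rate = 11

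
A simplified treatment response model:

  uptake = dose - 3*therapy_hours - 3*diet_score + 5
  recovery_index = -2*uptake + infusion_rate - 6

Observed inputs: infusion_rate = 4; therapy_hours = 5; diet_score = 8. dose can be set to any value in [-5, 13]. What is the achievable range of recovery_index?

Substituting into the uptake equation gives uptake = dose - 34.
This gives recovery_index = -2*dose + 66.
Linear in dose, so extremes are at the endpoints: dose = -5 gives recovery_index = 76; dose = 13 gives recovery_index = 40.

40 to 76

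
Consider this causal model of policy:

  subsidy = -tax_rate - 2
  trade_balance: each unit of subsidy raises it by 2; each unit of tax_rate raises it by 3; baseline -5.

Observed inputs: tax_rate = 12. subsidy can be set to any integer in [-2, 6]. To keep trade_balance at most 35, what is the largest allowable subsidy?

subsidy = 2

Intervening on subsidy fixes its value directly, overriding its dependence on tax_rate.
Substituting into the trade_balance equation gives trade_balance = 2*subsidy + 31.
Require 2*subsidy + 31 ≤ 35, so subsidy ≤ 2.
The largest integer in [-2, 6] satisfying this is 2.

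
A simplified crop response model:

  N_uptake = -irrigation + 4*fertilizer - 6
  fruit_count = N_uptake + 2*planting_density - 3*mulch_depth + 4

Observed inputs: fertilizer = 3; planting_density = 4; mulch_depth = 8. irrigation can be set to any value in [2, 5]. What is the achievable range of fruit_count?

Substituting into the N_uptake equation gives N_uptake = -irrigation + 6.
fruit_count becomes -irrigation - 6.
Linear in irrigation, so extremes are at the endpoints: irrigation = 2 gives fruit_count = -8; irrigation = 5 gives fruit_count = -11.

-11 to -8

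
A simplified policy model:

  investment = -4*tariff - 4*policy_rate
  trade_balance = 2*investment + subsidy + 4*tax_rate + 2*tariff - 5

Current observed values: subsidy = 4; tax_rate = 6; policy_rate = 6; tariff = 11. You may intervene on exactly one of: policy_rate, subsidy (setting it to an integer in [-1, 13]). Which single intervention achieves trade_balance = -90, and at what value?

set subsidy = 5

Intervening on policy_rate: trade_balance = -8*policy_rate - 43. Reaching -90 requires policy_rate = 47/8, not an integer.
Intervening on subsidy: with other inputs at their observed values, trade_balance = subsidy - 95. Solving for -90 gives subsidy = 5, within [-1, 13].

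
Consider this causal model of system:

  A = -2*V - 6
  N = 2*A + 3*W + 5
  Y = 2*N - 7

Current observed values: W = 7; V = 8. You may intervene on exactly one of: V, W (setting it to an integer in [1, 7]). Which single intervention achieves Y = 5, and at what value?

set V = 2

Intervening on V: with other inputs at their observed values, Y = -8*V + 21. Solving for 5 gives V = 2, within [1, 7].
Intervening on W: Y = 6*W - 85. Reaching 5 requires W = 15, outside [1, 7].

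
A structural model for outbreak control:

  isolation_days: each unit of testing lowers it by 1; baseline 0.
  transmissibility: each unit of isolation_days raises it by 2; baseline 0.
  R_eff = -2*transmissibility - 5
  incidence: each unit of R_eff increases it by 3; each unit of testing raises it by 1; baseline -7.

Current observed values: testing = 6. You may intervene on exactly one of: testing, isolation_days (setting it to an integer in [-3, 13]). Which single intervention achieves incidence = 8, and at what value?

Intervening on testing: incidence = 13*testing - 22. Reaching 8 requires testing = 30/13, not an integer.
Intervening on isolation_days: with other inputs at their observed values, incidence = -12*isolation_days - 16. Solving for 8 gives isolation_days = -2, within [-3, 13].

set isolation_days = -2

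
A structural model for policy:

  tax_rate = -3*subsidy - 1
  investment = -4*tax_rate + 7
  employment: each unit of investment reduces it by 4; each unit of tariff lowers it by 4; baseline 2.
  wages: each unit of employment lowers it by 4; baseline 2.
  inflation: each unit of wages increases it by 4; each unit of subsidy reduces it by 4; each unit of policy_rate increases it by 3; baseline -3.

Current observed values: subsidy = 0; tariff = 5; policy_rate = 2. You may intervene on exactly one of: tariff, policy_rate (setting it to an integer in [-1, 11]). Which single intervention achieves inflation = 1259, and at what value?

Intervening on tariff: with other inputs at their observed values, inflation = 64*tariff + 683. Solving for 1259 gives tariff = 9, within [-1, 11].
Intervening on policy_rate: inflation = 3*policy_rate + 997. Reaching 1259 requires policy_rate = 262/3, not an integer.

set tariff = 9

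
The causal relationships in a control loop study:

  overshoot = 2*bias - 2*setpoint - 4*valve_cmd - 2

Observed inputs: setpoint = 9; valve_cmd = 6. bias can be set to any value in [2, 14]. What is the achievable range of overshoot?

-40 to -16

Substituting into the overshoot equation gives overshoot = 2*bias - 44.
Linear in bias, so extremes are at the endpoints: bias = 2 gives overshoot = -40; bias = 14 gives overshoot = -16.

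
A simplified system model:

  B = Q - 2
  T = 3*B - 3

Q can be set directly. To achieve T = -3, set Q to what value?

Substituting into the T equation gives T = 3*Q - 9.
Solve 3*Q - 9 = -3: Q = (-3 + 9) / 3 = 2.

Q = 2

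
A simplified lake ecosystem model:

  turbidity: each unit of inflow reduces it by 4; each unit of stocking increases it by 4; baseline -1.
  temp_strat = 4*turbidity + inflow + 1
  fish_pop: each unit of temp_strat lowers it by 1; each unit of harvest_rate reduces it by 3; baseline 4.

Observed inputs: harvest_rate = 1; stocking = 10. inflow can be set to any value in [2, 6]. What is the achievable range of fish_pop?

-126 to -66

Substituting into the turbidity equation gives turbidity = -4*inflow + 39.
So temp_strat = -15*inflow + 157.
Substituting into the fish_pop equation gives fish_pop = 15*inflow - 156.
Linear in inflow, so extremes are at the endpoints: inflow = 2 gives fish_pop = -126; inflow = 6 gives fish_pop = -66.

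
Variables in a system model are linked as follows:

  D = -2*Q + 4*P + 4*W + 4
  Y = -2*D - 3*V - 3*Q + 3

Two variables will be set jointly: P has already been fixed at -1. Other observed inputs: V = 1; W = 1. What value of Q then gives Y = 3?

With P held at -1:
Substituting into the D equation gives D = -2*Q + 4.
Substituting into the Y equation gives Y = Q - 8.
Solve Q - 8 = 3: Q = (3 + 8) / 1 = 11.

Q = 11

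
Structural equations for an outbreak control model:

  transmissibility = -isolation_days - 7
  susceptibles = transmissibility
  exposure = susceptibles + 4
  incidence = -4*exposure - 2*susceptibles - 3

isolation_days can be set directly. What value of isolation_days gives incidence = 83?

isolation_days = 10

Substituting into the susceptibles equation gives susceptibles = -isolation_days - 7.
Substituting into the exposure equation gives exposure = -isolation_days - 3.
Substituting into the incidence equation gives incidence = 6*isolation_days + 23.
Solve 6*isolation_days + 23 = 83: isolation_days = (83 - 23) / 6 = 10.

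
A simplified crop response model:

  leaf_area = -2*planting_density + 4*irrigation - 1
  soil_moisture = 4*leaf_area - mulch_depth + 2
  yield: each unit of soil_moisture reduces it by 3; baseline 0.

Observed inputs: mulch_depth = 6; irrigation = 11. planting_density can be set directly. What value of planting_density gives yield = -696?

planting_density = -8

Substituting into the leaf_area equation gives leaf_area = -2*planting_density + 43.
Substituting into the soil_moisture equation gives soil_moisture = -8*planting_density + 168.
Substituting into the yield equation gives yield = 24*planting_density - 504.
Solve 24*planting_density - 504 = -696: planting_density = (-696 + 504) / 24 = -8.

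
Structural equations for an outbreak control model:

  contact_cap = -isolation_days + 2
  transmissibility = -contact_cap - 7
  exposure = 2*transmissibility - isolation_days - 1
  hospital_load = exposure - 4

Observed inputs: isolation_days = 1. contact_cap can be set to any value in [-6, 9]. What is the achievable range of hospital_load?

Intervening on contact_cap fixes its value directly, overriding its dependence on isolation_days.
Substituting into the exposure equation gives exposure = -2*contact_cap - 16.
hospital_load becomes -2*contact_cap - 20.
Linear in contact_cap, so extremes are at the endpoints: contact_cap = -6 gives hospital_load = -8; contact_cap = 9 gives hospital_load = -38.

-38 to -8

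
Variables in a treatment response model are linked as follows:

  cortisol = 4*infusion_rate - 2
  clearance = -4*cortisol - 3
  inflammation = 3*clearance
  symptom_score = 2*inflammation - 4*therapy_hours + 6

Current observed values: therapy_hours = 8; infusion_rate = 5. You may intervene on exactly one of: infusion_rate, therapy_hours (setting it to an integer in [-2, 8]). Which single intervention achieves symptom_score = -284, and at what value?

set infusion_rate = 3

Intervening on infusion_rate: with other inputs at their observed values, symptom_score = -96*infusion_rate + 4. Solving for -284 gives infusion_rate = 3, within [-2, 8].
Intervening on therapy_hours: symptom_score = -4*therapy_hours - 444. Reaching -284 requires therapy_hours = -40, outside [-2, 8].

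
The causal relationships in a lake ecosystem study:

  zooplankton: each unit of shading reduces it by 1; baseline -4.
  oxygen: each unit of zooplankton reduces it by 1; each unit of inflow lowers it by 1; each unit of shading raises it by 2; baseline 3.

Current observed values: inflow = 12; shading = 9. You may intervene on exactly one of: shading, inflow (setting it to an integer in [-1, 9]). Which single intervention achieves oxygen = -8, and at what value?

Intervening on shading: with other inputs at their observed values, oxygen = 3*shading - 5. Solving for -8 gives shading = -1, within [-1, 9].
Intervening on inflow: oxygen = -inflow + 34. Reaching -8 requires inflow = 42, outside [-1, 9].

set shading = -1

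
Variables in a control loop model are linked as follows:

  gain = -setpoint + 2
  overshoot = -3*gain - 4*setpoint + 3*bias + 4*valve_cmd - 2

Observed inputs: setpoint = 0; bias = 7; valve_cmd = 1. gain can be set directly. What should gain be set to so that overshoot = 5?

gain = 6

Intervening on gain fixes its value directly, overriding its dependence on setpoint.
Substituting into the overshoot equation gives overshoot = -3*gain + 23.
Solve -3*gain + 23 = 5: gain = (5 - 23) / -3 = 6.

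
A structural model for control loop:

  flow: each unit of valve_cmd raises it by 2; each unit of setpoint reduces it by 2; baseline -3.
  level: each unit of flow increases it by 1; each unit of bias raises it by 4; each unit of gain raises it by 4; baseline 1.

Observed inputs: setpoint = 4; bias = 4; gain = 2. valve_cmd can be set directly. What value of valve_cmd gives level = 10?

Substituting into the flow equation gives flow = 2*valve_cmd - 11.
Substituting into the level equation gives level = 2*valve_cmd + 14.
Solve 2*valve_cmd + 14 = 10: valve_cmd = (10 - 14) / 2 = -2.

valve_cmd = -2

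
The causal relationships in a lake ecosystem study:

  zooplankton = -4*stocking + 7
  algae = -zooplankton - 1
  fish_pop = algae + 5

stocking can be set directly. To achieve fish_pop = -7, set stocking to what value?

Substituting into the algae equation gives algae = 4*stocking - 8.
Substituting into the fish_pop equation gives fish_pop = 4*stocking - 3.
Solve 4*stocking - 3 = -7: stocking = (-7 + 3) / 4 = -1.

stocking = -1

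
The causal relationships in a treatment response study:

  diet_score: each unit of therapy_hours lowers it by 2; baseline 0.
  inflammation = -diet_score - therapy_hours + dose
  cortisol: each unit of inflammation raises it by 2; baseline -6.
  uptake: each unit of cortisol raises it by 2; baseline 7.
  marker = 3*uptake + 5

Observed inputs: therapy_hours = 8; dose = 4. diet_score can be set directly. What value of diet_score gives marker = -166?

Intervening on diet_score fixes its value directly, overriding its dependence on therapy_hours.
Substituting into the inflammation equation gives inflammation = -diet_score - 4.
Substituting into the cortisol equation gives cortisol = -2*diet_score - 14.
So uptake = -4*diet_score - 21.
This gives marker = -12*diet_score - 58.
Solve -12*diet_score - 58 = -166: diet_score = (-166 + 58) / -12 = 9.

diet_score = 9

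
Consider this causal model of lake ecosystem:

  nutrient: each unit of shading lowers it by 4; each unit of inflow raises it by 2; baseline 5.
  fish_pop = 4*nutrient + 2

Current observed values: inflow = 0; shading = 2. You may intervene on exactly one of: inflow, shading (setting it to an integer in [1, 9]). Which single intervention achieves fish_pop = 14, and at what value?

Intervening on inflow: with other inputs at their observed values, fish_pop = 8*inflow - 10. Solving for 14 gives inflow = 3, within [1, 9].
Intervening on shading: fish_pop = -16*shading + 22. Reaching 14 requires shading = 1/2, not an integer.

set inflow = 3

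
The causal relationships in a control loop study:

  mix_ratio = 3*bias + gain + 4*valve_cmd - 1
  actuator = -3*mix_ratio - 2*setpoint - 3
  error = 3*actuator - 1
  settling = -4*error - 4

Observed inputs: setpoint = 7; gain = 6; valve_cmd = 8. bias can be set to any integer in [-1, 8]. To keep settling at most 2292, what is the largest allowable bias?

bias = 7

Substituting into the mix_ratio equation gives mix_ratio = 3*bias + 37.
Substituting into the actuator equation gives actuator = -9*bias - 128.
error becomes -27*bias - 385.
Substituting into the settling equation gives settling = 108*bias + 1536.
Require 108*bias + 1536 ≤ 2292, so bias ≤ 7.
The largest integer in [-1, 8] satisfying this is 7.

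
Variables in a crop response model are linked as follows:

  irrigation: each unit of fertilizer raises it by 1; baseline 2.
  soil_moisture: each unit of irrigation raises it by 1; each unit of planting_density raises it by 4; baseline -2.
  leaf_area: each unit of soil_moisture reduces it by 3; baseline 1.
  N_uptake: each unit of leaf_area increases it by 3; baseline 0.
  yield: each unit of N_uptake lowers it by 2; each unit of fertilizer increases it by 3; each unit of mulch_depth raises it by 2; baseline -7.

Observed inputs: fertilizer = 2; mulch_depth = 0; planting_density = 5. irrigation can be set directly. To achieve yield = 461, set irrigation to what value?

Intervening on irrigation fixes its value directly, overriding its dependence on fertilizer.
Substituting into the soil_moisture equation gives soil_moisture = irrigation + 18.
Substituting into the leaf_area equation gives leaf_area = -3*irrigation - 53.
N_uptake becomes -9*irrigation - 159.
Substituting into the yield equation gives yield = 18*irrigation + 317.
Solve 18*irrigation + 317 = 461: irrigation = (461 - 317) / 18 = 8.

irrigation = 8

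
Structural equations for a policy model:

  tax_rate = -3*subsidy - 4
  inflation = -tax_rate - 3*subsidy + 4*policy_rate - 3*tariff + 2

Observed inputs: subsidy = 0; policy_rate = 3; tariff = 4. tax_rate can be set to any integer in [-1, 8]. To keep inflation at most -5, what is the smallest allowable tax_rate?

Intervening on tax_rate fixes its value directly, overriding its dependence on subsidy.
Substituting into the inflation equation gives inflation = -tax_rate + 2.
Require -tax_rate + 2 ≤ -5, so tax_rate ≥ 7.
The smallest integer in [-1, 8] satisfying this is 7.

tax_rate = 7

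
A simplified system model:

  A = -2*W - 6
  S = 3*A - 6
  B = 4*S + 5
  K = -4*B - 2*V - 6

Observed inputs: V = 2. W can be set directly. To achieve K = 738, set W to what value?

Substituting into the S equation gives S = -6*W - 24.
Substituting into the B equation gives B = -24*W - 91.
K becomes 96*W + 354.
Solve 96*W + 354 = 738: W = (738 - 354) / 96 = 4.

W = 4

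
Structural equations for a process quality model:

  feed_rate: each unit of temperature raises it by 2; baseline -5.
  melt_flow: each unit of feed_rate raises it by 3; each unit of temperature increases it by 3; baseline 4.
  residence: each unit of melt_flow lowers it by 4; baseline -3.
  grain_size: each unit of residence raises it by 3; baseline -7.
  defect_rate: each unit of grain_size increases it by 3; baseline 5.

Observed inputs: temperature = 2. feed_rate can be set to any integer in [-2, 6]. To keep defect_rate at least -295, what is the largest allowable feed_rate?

feed_rate = -1

Intervening on feed_rate fixes its value directly, overriding its dependence on temperature.
Substituting into the melt_flow equation gives melt_flow = 3*feed_rate + 10.
So residence = -12*feed_rate - 43.
Substituting into the grain_size equation gives grain_size = -36*feed_rate - 136.
defect_rate becomes -108*feed_rate - 403.
Require -108*feed_rate - 403 ≥ -295, so feed_rate ≤ -1.
The largest integer in [-2, 6] satisfying this is -1.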